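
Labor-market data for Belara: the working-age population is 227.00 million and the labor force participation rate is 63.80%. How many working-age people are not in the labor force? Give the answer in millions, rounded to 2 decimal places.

Share not in the labor force = 1 − 0.6380 = 0.3620.
Not in labor force = 0.3620 × 227.00 ≈ 82.17 million.

About 82.17 million are not in the labor force.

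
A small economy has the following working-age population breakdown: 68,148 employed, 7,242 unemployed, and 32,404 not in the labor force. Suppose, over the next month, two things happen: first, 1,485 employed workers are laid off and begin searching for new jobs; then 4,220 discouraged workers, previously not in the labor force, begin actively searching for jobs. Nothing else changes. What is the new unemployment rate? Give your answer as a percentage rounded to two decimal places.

Initially, labor force = 68,148 + 7,242 = 75,390, so u = 7,242/75,390 = 9.61%.
After the first change, employed falls and unemployed rises by 1,485; labor force unchanged → E = 66,663, U = 8,727, labor force = 75,390.
After the second change, unemployed and labor force both rise by 4,220 → E = 66,663, U = 12,947, labor force = 79,610.
New unemployment rate = 12,947 / 79,610 = 16.26%.

New unemployment rate ≈ 16.26%.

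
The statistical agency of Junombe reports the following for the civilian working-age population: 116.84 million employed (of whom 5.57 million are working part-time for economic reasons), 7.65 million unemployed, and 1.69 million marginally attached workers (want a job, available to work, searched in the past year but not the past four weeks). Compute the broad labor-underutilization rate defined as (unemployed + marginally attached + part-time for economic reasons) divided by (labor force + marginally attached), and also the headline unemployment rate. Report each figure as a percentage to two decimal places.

Labor force = 116.84 + 7.65 = 124.49 million.
Numerator = 7.65 + 1.69 + 5.57 = 14.91 million.
Denominator = 124.49 + 1.69 = 126.18 million.
Broad rate = 14.91 / 126.18 = 11.82%.
Headline unemployment rate = 7.65 / 124.49 = 6.15%.

Broad underutilization rate ≈ 11.82%; headline unemployment rate ≈ 6.15%.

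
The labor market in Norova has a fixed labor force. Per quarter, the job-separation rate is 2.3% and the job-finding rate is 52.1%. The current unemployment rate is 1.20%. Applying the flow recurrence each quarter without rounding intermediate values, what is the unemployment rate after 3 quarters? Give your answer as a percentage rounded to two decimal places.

With a fixed labor force, u_{t+1} = u_t + s·(1−u_t) − f·u_t = u_t·(1−s−f) + s.
Here 1−s−f = 0.456 and s = 0.023.
u_1 = 0.012000 × 0.456 + 0.023 = 0.028472.
u_2 = 0.028472 × 0.456 + 0.023 = 0.035983.
u_3 = 0.035983 × 0.456 + 0.023 = 0.039408.

Unemployment rate after three quarters ≈ 3.94%.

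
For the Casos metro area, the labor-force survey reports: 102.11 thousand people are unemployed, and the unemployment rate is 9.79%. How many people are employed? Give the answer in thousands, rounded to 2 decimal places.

About 940.89 thousand are employed.

Labor force = U / u = 102.11 / 0.0979 ≈ 1,043.00 thousand.
Employed = labor force − unemployed = 1,043.00 − 102.11 = 940.89 thousand.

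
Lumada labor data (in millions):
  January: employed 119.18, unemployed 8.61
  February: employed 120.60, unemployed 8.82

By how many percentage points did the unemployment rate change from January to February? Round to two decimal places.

January: labor force = 119.18 + 8.61 = 127.79; u = 8.61/127.79 = 6.74%.
February: labor force = 120.60 + 8.82 = 129.42; u = 8.82/129.42 = 6.82%.
Change = 6.82% − 6.74% = +0.08 pp.

The unemployment rate changed by +0.08 percentage points.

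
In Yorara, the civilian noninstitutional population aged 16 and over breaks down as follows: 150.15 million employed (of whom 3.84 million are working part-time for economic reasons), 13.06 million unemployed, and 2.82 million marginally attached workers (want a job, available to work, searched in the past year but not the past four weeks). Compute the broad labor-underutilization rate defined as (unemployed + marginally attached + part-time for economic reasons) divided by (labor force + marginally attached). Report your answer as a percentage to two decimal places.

Labor force = 150.15 + 13.06 = 163.21 million.
Numerator = 13.06 + 2.82 + 3.84 = 19.72 million.
Denominator = 163.21 + 2.82 = 166.03 million.
Broad rate = 19.72 / 166.03 = 11.88%.

Broad underutilization rate ≈ 11.88%.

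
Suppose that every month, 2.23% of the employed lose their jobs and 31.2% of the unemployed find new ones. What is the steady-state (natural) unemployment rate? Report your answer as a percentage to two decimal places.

Steady-state unemployment rate ≈ 6.67%.

At steady state the flows balance: s·E = f·U, so U/(E+U) = s/(s+f).
u* = 2.23 / (2.23 + 31.2) = 2.23 / 33.43 = 6.67%.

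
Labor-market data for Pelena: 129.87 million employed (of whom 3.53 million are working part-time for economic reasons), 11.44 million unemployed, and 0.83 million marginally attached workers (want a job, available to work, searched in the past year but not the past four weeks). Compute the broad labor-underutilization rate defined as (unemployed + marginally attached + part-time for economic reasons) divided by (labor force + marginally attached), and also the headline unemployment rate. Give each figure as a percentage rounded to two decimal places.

Labor force = 129.87 + 11.44 = 141.31 million.
Numerator = 11.44 + 0.83 + 3.53 = 15.80 million.
Denominator = 141.31 + 0.83 = 142.14 million.
Broad rate = 15.80 / 142.14 = 11.12%.
Headline unemployment rate = 11.44 / 141.31 = 8.10%.

Broad underutilization rate ≈ 11.12%; headline unemployment rate ≈ 8.10%.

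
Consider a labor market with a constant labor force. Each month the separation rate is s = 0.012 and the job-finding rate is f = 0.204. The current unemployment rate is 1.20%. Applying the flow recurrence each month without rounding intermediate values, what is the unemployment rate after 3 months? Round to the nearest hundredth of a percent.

Unemployment rate after three months ≈ 3.46%.

With a fixed labor force, u_{t+1} = u_t + s·(1−u_t) − f·u_t = u_t·(1−s−f) + s.
Here 1−s−f = 0.784 and s = 0.012.
u_1 = 0.012000 × 0.784 + 0.012 = 0.021408.
u_2 = 0.021408 × 0.784 + 0.012 = 0.028784.
u_3 = 0.028784 × 0.784 + 0.012 = 0.034567.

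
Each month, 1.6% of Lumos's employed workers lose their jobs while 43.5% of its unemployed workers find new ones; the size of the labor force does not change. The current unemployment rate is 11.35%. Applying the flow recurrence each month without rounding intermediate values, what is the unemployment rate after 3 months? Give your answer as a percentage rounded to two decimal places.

With a fixed labor force, u_{t+1} = u_t + s·(1−u_t) − f·u_t = u_t·(1−s−f) + s.
Here 1−s−f = 0.549 and s = 0.016.
u_1 = 0.113500 × 0.549 + 0.016 = 0.078312.
u_2 = 0.078312 × 0.549 + 0.016 = 0.058993.
u_3 = 0.058993 × 0.549 + 0.016 = 0.048387.

Unemployment rate after three months ≈ 4.84%.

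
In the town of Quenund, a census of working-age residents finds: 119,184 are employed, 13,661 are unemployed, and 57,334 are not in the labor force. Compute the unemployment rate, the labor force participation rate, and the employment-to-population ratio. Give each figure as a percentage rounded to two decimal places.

Unemployment rate ≈ 10.28%; labor force participation rate ≈ 69.85%; employment-population ratio ≈ 62.67%.

Labor force = employed + unemployed = 119,184 + 13,661 = 132,845.
Working-age population = 132,845 + 57,334 = 190,179.
Unemployment rate = 13,661 / 132,845 = 10.28%.
Labor force participation rate = 132,845 / 190,179 = 69.85%.
Employment-population ratio = 119,184 / 190,179 = 62.67%.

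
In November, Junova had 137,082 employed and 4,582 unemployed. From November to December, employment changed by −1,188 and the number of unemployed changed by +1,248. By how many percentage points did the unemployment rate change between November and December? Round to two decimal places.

November: labor force = 137,082 + 4,582 = 141,664; u = 4,582/141,664 = 3.23%.
December: labor force = 135,894 + 5,830 = 141,724; u = 5,830/141,724 = 4.11%.
Change = 4.11% − 3.23% = +0.88 pp.

The unemployment rate changed by +0.88 percentage points.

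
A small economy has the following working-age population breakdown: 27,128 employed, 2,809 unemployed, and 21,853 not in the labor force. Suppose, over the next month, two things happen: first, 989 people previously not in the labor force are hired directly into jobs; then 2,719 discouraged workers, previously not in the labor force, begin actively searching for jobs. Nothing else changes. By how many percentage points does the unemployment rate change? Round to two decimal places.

Initially, labor force = 27,128 + 2,809 = 29,937, so u = 2,809/29,937 = 9.38%.
After the first change, employed and labor force both rise by 989; unemployed unchanged → E = 28,117, U = 2,809, labor force = 30,926.
After the second change, unemployed and labor force both rise by 2,719 → E = 28,117, U = 5,528, labor force = 33,645.
New unemployment rate = 5,528 / 33,645 = 16.43%.
Change = 16.43% − 9.38% = +7.05 percentage points.

The unemployment rate changes by +7.05 percentage points.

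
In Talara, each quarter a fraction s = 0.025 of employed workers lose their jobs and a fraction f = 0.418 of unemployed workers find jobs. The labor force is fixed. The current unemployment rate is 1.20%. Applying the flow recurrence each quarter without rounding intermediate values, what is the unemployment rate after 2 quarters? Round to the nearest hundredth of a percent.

With a fixed labor force, u_{t+1} = u_t + s·(1−u_t) − f·u_t = u_t·(1−s−f) + s.
Here 1−s−f = 0.557 and s = 0.025.
u_1 = 0.012000 × 0.557 + 0.025 = 0.031684.
u_2 = 0.031684 × 0.557 + 0.025 = 0.042648.

Unemployment rate after two quarters ≈ 4.26%.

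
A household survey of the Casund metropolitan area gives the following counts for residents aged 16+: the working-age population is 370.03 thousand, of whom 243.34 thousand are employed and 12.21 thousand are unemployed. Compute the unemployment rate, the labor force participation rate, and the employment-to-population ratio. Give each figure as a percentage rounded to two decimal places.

Labor force = employed + unemployed = 243.34 + 12.21 = 255.55 thousand.
Unemployment rate = 12.21 / 255.55 = 4.78%.
Labor force participation rate = 255.55 / 370.03 = 69.06%.
Employment-population ratio = 243.34 / 370.03 = 65.76%.

Unemployment rate ≈ 4.78%; labor force participation rate ≈ 69.06%; employment-population ratio ≈ 65.76%.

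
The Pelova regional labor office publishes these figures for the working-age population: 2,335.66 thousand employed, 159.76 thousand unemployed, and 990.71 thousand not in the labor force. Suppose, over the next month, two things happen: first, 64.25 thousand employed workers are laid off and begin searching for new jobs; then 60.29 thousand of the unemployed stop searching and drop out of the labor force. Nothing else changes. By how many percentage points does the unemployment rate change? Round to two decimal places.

The unemployment rate changes by +0.32 percentage points.

Initially, labor force = 2,335.66 + 159.76 = 2,495.42 thousand, so u = 159.76/2,495.42 = 6.40%.
After the first change, employed falls and unemployed rises by 64.25; labor force unchanged → E = 2,271.41, U = 224.01, labor force = 2,495.42 thousand.
After the second change, unemployed and labor force both fall by 60.29 → E = 2,271.41, U = 163.72, labor force = 2,435.13 thousand.
New unemployment rate = 163.72 / 2,435.13 = 6.72%.
Change = 6.72% − 6.40% = +0.32 percentage points.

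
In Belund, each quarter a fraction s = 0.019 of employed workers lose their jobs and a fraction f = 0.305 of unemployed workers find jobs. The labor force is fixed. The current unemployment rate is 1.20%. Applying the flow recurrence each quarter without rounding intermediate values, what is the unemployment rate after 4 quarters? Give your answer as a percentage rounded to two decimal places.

Unemployment rate after four quarters ≈ 4.89%.

With a fixed labor force, u_{t+1} = u_t + s·(1−u_t) − f·u_t = u_t·(1−s−f) + s.
Here 1−s−f = 0.676 and s = 0.019.
u_1 = 0.012000 × 0.676 + 0.019 = 0.027112.
u_2 = 0.027112 × 0.676 + 0.019 = 0.037328.
u_3 = 0.037328 × 0.676 + 0.019 = 0.044234.
u_4 = 0.044234 × 0.676 + 0.019 = 0.048902.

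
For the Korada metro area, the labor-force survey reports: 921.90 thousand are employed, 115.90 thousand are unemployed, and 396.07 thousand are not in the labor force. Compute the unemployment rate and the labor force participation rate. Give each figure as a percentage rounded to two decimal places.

Labor force = employed + unemployed = 921.90 + 115.90 = 1,037.80 thousand.
Working-age population = 1,037.80 + 396.07 = 1,433.87 thousand.
Unemployment rate = 115.90 / 1,037.80 = 11.17%.
Labor force participation rate = 1,037.80 / 1,433.87 = 72.38%.

Unemployment rate ≈ 11.17%; labor force participation rate ≈ 72.38%.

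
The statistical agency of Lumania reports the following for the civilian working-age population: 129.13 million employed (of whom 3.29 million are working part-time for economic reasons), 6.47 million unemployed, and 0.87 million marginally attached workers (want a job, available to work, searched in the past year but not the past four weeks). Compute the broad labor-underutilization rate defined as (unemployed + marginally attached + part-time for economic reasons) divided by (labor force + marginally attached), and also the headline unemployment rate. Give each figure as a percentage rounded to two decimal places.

Broad underutilization rate ≈ 7.79%; headline unemployment rate ≈ 4.77%.

Labor force = 129.13 + 6.47 = 135.60 million.
Numerator = 6.47 + 0.87 + 3.29 = 10.63 million.
Denominator = 135.60 + 0.87 = 136.47 million.
Broad rate = 10.63 / 136.47 = 7.79%.
Headline unemployment rate = 6.47 / 135.60 = 4.77%.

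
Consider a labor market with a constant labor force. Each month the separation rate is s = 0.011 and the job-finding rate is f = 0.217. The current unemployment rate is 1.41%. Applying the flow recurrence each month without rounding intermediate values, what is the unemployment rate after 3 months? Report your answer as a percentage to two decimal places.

Unemployment rate after three months ≈ 3.25%.

With a fixed labor force, u_{t+1} = u_t + s·(1−u_t) − f·u_t = u_t·(1−s−f) + s.
Here 1−s−f = 0.772 and s = 0.011.
u_1 = 0.014100 × 0.772 + 0.011 = 0.021885.
u_2 = 0.021885 × 0.772 + 0.011 = 0.027895.
u_3 = 0.027895 × 0.772 + 0.011 = 0.032535.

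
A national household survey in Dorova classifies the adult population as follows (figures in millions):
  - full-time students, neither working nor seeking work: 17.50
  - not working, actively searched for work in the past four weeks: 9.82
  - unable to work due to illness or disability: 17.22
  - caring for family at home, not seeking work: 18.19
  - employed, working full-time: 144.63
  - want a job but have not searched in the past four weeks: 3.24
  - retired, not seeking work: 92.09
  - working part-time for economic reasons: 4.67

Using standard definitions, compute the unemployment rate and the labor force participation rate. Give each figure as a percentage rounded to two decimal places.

Unemployment rate ≈ 6.17%; labor force participation rate ≈ 51.77%.

Employed = 144.63 + 4.67 = 149.30 million (anyone who worked, including part-time for economic reasons, counts as employed).
Unemployed = 9.82 million.
Labor force = 149.30 + 9.82 = 159.12 million.
Not in labor force = 17.50 + 17.22 + 18.19 + 3.24 + 92.09 = 148.24 million (those not working and not actively searching are outside the labor force — including those who want a job but have given up searching).
Civilian working-age population = 159.12 + 148.24 = 307.36 million.
Unemployment rate = 9.82 / 159.12 = 6.17%.
Labor force participation rate = 159.12 / 307.36 = 51.77%.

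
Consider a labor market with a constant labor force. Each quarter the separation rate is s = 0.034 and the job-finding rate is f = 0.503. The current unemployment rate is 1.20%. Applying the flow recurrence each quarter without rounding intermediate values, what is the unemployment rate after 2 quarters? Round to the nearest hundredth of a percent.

Unemployment rate after two quarters ≈ 5.23%.

With a fixed labor force, u_{t+1} = u_t + s·(1−u_t) − f·u_t = u_t·(1−s−f) + s.
Here 1−s−f = 0.463 and s = 0.034.
u_1 = 0.012000 × 0.463 + 0.034 = 0.039556.
u_2 = 0.039556 × 0.463 + 0.034 = 0.052314.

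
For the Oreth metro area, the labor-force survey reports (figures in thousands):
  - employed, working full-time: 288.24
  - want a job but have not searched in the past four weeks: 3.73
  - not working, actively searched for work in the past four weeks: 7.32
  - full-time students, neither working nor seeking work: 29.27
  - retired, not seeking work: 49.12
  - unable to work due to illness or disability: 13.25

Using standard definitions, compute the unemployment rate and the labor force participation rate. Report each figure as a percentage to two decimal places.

Unemployment rate ≈ 2.48%; labor force participation rate ≈ 75.60%.

Employed = 288.24 thousand.
Unemployed = 7.32 thousand.
Labor force = 288.24 + 7.32 = 295.56 thousand.
Not in labor force = 3.73 + 29.27 + 49.12 + 13.25 = 95.37 thousand (those not working and not actively searching are outside the labor force — including those who want a job but have given up searching).
Civilian working-age population = 295.56 + 95.37 = 390.93 thousand.
Unemployment rate = 7.32 / 295.56 = 2.48%.
Labor force participation rate = 295.56 / 390.93 = 75.60%.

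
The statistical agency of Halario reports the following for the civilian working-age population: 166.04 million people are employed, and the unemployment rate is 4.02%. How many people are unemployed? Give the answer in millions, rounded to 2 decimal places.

Let U be the number unemployed. The labor force is E + U, and U/(E+U) = 0.0402.
So U = 0.0402 × 166.04 / (1 − 0.0402) = 6.6748 / 0.9598 ≈ 6.95 million.

About 6.95 million are unemployed.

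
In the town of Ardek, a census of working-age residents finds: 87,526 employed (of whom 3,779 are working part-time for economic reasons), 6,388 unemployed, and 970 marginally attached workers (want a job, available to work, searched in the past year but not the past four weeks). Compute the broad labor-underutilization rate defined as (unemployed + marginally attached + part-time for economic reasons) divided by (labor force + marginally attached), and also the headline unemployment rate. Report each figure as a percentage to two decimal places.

Labor force = 87,526 + 6,388 = 93,914.
Numerator = 6,388 + 970 + 3,779 = 11,137.
Denominator = 93,914 + 970 = 94,884.
Broad rate = 11,137 / 94,884 = 11.74%.
Headline unemployment rate = 6,388 / 93,914 = 6.80%.

Broad underutilization rate ≈ 11.74%; headline unemployment rate ≈ 6.80%.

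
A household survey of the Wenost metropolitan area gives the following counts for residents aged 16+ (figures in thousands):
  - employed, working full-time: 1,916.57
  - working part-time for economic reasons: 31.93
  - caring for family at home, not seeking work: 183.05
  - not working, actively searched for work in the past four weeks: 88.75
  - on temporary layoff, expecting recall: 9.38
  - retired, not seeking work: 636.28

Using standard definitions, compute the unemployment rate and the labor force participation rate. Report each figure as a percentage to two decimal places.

Unemployment rate ≈ 4.79%; labor force participation rate ≈ 71.41%.

Employed = 1,916.57 + 31.93 = 1,948.50 thousand (anyone who worked, including part-time for economic reasons, counts as employed).
Unemployed = 88.75 + 9.38 = 98.13 thousand (jobless and actively searching, or on temporary layoff).
Labor force = 1,948.50 + 98.13 = 2,046.63 thousand.
Not in labor force = 183.05 + 636.28 = 819.33 thousand (those not working and not actively searching are outside the labor force).
Civilian working-age population = 2,046.63 + 819.33 = 2,865.96 thousand.
Unemployment rate = 98.13 / 2,046.63 = 4.79%.
Labor force participation rate = 2,046.63 / 2,865.96 = 71.41%.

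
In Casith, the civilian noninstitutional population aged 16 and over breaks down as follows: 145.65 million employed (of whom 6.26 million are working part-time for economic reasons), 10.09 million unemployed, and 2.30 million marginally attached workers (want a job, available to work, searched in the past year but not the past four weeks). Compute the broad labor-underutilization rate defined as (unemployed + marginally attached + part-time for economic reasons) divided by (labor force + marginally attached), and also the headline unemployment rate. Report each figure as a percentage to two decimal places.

Broad underutilization rate ≈ 11.80%; headline unemployment rate ≈ 6.48%.

Labor force = 145.65 + 10.09 = 155.74 million.
Numerator = 10.09 + 2.30 + 6.26 = 18.65 million.
Denominator = 155.74 + 2.30 = 158.04 million.
Broad rate = 18.65 / 158.04 = 11.80%.
Headline unemployment rate = 10.09 / 155.74 = 6.48%.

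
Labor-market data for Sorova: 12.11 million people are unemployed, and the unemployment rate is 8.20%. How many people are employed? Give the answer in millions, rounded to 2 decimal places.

Labor force = U / u = 12.11 / 0.0820 ≈ 147.68 million.
Employed = labor force − unemployed = 147.68 − 12.11 = 135.57 million.

About 135.57 million are employed.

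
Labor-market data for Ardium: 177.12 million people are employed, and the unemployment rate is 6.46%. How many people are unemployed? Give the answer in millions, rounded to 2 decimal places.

Let U be the number unemployed. The labor force is E + U, and U/(E+U) = 0.0646.
So U = 0.0646 × 177.12 / (1 − 0.0646) = 11.4420 / 0.9354 ≈ 12.23 million.

About 12.23 million are unemployed.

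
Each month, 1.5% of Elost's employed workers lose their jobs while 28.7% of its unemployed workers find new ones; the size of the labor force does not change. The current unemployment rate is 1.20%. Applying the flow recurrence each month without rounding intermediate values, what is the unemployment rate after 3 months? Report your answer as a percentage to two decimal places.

Unemployment rate after three months ≈ 3.69%.

With a fixed labor force, u_{t+1} = u_t + s·(1−u_t) − f·u_t = u_t·(1−s−f) + s.
Here 1−s−f = 0.698 and s = 0.015.
u_1 = 0.012000 × 0.698 + 0.015 = 0.023376.
u_2 = 0.023376 × 0.698 + 0.015 = 0.031316.
u_3 = 0.031316 × 0.698 + 0.015 = 0.036859.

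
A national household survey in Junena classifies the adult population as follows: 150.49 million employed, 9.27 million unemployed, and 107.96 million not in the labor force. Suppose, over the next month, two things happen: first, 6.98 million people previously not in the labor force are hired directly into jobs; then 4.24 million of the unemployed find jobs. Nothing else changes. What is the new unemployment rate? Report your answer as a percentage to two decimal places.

New unemployment rate ≈ 3.02%.

Initially, labor force = 150.49 + 9.27 = 159.76 million, so u = 9.27/159.76 = 5.80%.
After the first change, employed and labor force both rise by 6.98; unemployed unchanged → E = 157.47, U = 9.27, labor force = 166.74 million.
After the second change, unemployed falls and employed rises by 4.24; labor force unchanged → E = 161.71, U = 5.03, labor force = 166.74 million.
New unemployment rate = 5.03 / 166.74 = 3.02%.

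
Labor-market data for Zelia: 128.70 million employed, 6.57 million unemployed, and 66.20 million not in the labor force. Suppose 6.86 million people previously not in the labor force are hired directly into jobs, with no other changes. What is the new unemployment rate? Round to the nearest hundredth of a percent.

Initially, labor force = 128.70 + 6.57 = 135.27 million, so u = 6.57/135.27 = 4.86%.
After the change, employed and labor force both rise by 6.86; unemployed unchanged → E = 135.56, U = 6.57, labor force = 142.13 million.
New unemployment rate = 6.57 / 142.13 = 4.62%.

New unemployment rate ≈ 4.62%.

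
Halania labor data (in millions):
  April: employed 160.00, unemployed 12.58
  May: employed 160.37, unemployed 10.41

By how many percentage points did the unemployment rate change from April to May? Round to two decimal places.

April: labor force = 160.00 + 12.58 = 172.58; u = 12.58/172.58 = 7.29%.
May: labor force = 160.37 + 10.41 = 170.78; u = 10.41/170.78 = 6.10%.
Change = 6.10% − 7.29% = −1.19 pp.

The unemployment rate changed by −1.19 percentage points.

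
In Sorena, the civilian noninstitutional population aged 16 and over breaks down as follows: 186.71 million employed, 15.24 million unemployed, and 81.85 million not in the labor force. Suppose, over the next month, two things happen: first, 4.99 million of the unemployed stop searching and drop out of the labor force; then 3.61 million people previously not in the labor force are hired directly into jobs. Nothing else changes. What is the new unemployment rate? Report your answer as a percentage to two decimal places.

New unemployment rate ≈ 5.11%.

Initially, labor force = 186.71 + 15.24 = 201.95 million, so u = 15.24/201.95 = 7.55%.
After the first change, unemployed and labor force both fall by 4.99 → E = 186.71, U = 10.25, labor force = 196.96 million.
After the second change, employed and labor force both rise by 3.61; unemployed unchanged → E = 190.32, U = 10.25, labor force = 200.57 million.
New unemployment rate = 10.25 / 200.57 = 5.11%.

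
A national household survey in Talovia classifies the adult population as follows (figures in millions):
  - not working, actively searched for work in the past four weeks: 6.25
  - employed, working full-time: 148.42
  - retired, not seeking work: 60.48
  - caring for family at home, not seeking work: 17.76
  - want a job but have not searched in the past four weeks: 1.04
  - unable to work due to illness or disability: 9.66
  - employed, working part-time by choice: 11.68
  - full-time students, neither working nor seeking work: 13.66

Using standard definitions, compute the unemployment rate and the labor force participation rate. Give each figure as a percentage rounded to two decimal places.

Employed = 148.42 + 11.68 = 160.10 million.
Unemployed = 6.25 million.
Labor force = 160.10 + 6.25 = 166.35 million.
Not in labor force = 60.48 + 17.76 + 1.04 + 9.66 + 13.66 = 102.60 million (those not working and not actively searching are outside the labor force — including those who want a job but have given up searching).
Civilian working-age population = 166.35 + 102.60 = 268.95 million.
Unemployment rate = 6.25 / 166.35 = 3.76%.
Labor force participation rate = 166.35 / 268.95 = 61.85%.

Unemployment rate ≈ 3.76%; labor force participation rate ≈ 61.85%.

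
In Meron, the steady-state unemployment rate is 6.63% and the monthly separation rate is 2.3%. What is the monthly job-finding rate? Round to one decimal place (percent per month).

Job-finding rate ≈ 32.4% per month.

From u* = s/(s+f): f = s·(1−u)/u.
f = 2.3 × (1 − 0.0663) / 0.0663 = 2.1475 / 0.0663 ≈ 32.4% per month.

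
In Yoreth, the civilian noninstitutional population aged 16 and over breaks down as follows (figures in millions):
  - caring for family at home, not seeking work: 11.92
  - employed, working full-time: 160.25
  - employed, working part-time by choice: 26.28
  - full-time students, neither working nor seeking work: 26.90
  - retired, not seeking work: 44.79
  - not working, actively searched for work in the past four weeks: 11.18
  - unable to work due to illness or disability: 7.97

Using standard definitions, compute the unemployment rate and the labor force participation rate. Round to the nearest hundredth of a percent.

Employed = 160.25 + 26.28 = 186.53 million.
Unemployed = 11.18 million.
Labor force = 186.53 + 11.18 = 197.71 million.
Not in labor force = 11.92 + 26.90 + 44.79 + 7.97 = 91.58 million (those not working and not actively searching are outside the labor force).
Civilian working-age population = 197.71 + 91.58 = 289.29 million.
Unemployment rate = 11.18 / 197.71 = 5.65%.
Labor force participation rate = 197.71 / 289.29 = 68.34%.

Unemployment rate ≈ 5.65%; labor force participation rate ≈ 68.34%.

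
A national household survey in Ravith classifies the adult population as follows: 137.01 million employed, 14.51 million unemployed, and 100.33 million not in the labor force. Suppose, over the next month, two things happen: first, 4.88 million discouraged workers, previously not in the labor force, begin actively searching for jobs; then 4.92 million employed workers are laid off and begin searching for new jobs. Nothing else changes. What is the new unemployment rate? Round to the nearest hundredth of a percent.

New unemployment rate ≈ 15.54%.

Initially, labor force = 137.01 + 14.51 = 151.52 million, so u = 14.51/151.52 = 9.58%.
After the first change, unemployed and labor force both rise by 4.88 → E = 137.01, U = 19.39, labor force = 156.40 million.
After the second change, employed falls and unemployed rises by 4.92; labor force unchanged → E = 132.09, U = 24.31, labor force = 156.40 million.
New unemployment rate = 24.31 / 156.40 = 15.54%.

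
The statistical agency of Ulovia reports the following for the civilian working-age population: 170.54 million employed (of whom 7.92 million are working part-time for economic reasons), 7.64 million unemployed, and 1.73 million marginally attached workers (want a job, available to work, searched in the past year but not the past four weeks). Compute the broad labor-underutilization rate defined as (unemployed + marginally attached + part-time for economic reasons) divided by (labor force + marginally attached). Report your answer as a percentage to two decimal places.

Broad underutilization rate ≈ 9.61%.

Labor force = 170.54 + 7.64 = 178.18 million.
Numerator = 7.64 + 1.73 + 7.92 = 17.29 million.
Denominator = 178.18 + 1.73 = 179.91 million.
Broad rate = 17.29 / 179.91 = 9.61%.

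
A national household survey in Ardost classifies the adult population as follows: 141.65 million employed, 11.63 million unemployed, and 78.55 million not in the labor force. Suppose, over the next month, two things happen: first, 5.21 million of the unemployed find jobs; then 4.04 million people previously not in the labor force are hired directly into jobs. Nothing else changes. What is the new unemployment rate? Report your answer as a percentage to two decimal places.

New unemployment rate ≈ 4.08%.

Initially, labor force = 141.65 + 11.63 = 153.28 million, so u = 11.63/153.28 = 7.59%.
After the first change, unemployed falls and employed rises by 5.21; labor force unchanged → E = 146.86, U = 6.42, labor force = 153.28 million.
After the second change, employed and labor force both rise by 4.04; unemployed unchanged → E = 150.90, U = 6.42, labor force = 157.32 million.
New unemployment rate = 6.42 / 157.32 = 4.08%.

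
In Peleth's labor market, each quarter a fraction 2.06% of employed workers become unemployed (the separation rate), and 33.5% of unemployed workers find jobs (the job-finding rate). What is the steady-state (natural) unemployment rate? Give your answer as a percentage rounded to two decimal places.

At steady state the flows balance: s·E = f·U, so U/(E+U) = s/(s+f).
u* = 2.06 / (2.06 + 33.5) = 2.06 / 35.56 = 5.79%.

Steady-state unemployment rate ≈ 5.79%.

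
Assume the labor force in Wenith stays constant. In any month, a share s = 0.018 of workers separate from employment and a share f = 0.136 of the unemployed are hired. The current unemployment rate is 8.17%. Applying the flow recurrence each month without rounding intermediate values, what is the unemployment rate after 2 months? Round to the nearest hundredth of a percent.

Unemployment rate after two months ≈ 9.17%.

With a fixed labor force, u_{t+1} = u_t + s·(1−u_t) − f·u_t = u_t·(1−s−f) + s.
Here 1−s−f = 0.846 and s = 0.018.
u_1 = 0.081700 × 0.846 + 0.018 = 0.087118.
u_2 = 0.087118 × 0.846 + 0.018 = 0.091702.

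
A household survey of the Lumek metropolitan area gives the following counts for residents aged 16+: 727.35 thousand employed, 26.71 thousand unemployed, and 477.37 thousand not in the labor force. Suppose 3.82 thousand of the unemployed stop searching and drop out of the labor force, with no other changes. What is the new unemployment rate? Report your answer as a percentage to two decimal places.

New unemployment rate ≈ 3.05%.

Initially, labor force = 727.35 + 26.71 = 754.06 thousand, so u = 26.71/754.06 = 3.54%.
After the change, unemployed and labor force both fall by 3.82 → E = 727.35, U = 22.89, labor force = 750.24 thousand.
New unemployment rate = 22.89 / 750.24 = 3.05%.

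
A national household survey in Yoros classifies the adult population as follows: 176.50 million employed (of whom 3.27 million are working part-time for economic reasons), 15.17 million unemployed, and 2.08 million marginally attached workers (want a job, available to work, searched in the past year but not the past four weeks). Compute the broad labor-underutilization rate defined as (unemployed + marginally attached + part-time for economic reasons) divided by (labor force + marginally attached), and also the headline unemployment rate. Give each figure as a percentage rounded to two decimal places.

Labor force = 176.50 + 15.17 = 191.67 million.
Numerator = 15.17 + 2.08 + 3.27 = 20.52 million.
Denominator = 191.67 + 2.08 = 193.75 million.
Broad rate = 20.52 / 193.75 = 10.59%.
Headline unemployment rate = 15.17 / 191.67 = 7.91%.

Broad underutilization rate ≈ 10.59%; headline unemployment rate ≈ 7.91%.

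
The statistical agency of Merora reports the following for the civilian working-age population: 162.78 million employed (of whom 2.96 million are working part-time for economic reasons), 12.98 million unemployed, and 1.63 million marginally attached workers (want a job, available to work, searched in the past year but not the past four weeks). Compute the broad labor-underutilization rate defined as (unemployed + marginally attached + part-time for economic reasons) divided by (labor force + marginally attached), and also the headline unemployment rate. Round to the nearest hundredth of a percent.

Labor force = 162.78 + 12.98 = 175.76 million.
Numerator = 12.98 + 1.63 + 2.96 = 17.57 million.
Denominator = 175.76 + 1.63 = 177.39 million.
Broad rate = 17.57 / 177.39 = 9.90%.
Headline unemployment rate = 12.98 / 175.76 = 7.39%.

Broad underutilization rate ≈ 9.90%; headline unemployment rate ≈ 7.39%.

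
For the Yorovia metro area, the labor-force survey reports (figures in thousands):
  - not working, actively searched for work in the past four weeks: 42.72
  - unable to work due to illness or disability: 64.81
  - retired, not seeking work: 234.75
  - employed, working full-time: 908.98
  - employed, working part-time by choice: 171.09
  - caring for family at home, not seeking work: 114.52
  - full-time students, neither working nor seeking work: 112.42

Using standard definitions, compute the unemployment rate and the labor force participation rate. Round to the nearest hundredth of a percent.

Employed = 908.98 + 171.09 = 1,080.07 thousand.
Unemployed = 42.72 thousand.
Labor force = 1,080.07 + 42.72 = 1,122.79 thousand.
Not in labor force = 64.81 + 234.75 + 114.52 + 112.42 = 526.50 thousand (those not working and not actively searching are outside the labor force).
Civilian working-age population = 1,122.79 + 526.50 = 1,649.29 thousand.
Unemployment rate = 42.72 / 1,122.79 = 3.80%.
Labor force participation rate = 1,122.79 / 1,649.29 = 68.08%.

Unemployment rate ≈ 3.80%; labor force participation rate ≈ 68.08%.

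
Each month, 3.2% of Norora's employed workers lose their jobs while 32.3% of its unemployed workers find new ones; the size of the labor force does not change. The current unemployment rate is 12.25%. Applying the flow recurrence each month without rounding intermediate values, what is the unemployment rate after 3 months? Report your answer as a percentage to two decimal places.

Unemployment rate after three months ≈ 9.88%.

With a fixed labor force, u_{t+1} = u_t + s·(1−u_t) − f·u_t = u_t·(1−s−f) + s.
Here 1−s−f = 0.645 and s = 0.032.
u_1 = 0.122500 × 0.645 + 0.032 = 0.111013.
u_2 = 0.111013 × 0.645 + 0.032 = 0.103603.
u_3 = 0.103603 × 0.645 + 0.032 = 0.098824.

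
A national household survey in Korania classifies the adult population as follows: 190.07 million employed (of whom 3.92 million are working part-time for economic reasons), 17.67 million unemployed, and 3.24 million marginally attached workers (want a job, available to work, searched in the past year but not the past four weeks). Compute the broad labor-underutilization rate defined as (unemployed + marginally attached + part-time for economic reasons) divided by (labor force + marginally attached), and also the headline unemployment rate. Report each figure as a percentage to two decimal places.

Broad underutilization rate ≈ 11.77%; headline unemployment rate ≈ 8.51%.

Labor force = 190.07 + 17.67 = 207.74 million.
Numerator = 17.67 + 3.24 + 3.92 = 24.83 million.
Denominator = 207.74 + 3.24 = 210.98 million.
Broad rate = 24.83 / 210.98 = 11.77%.
Headline unemployment rate = 17.67 / 207.74 = 8.51%.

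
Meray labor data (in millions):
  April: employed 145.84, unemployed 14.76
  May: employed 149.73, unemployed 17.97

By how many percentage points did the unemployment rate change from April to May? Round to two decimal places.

The unemployment rate changed by +1.53 percentage points.

April: labor force = 145.84 + 14.76 = 160.60; u = 14.76/160.60 = 9.19%.
May: labor force = 149.73 + 17.97 = 167.70; u = 17.97/167.70 = 10.72%.
Change = 10.72% − 9.19% = +1.53 pp.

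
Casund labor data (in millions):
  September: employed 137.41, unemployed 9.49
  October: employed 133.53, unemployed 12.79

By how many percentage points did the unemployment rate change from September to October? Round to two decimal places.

The unemployment rate changed by +2.28 percentage points.

September: labor force = 137.41 + 9.49 = 146.90; u = 9.49/146.90 = 6.46%.
October: labor force = 133.53 + 12.79 = 146.32; u = 12.79/146.32 = 8.74%.
Change = 8.74% − 6.46% = +2.28 pp.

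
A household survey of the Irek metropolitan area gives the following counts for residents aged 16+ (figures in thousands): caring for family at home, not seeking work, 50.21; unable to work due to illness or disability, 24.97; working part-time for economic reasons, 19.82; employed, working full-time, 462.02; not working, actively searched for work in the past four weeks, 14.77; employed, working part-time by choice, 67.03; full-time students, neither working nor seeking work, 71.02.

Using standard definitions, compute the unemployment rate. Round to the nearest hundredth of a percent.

Unemployment rate ≈ 2.62%.

Employed = 19.82 + 462.02 + 67.03 = 548.87 thousand (anyone who worked, including part-time for economic reasons, counts as employed).
Unemployed = 14.77 thousand.
Labor force = 548.87 + 14.77 = 563.64 thousand.
Unemployment rate = 14.77 / 563.64 = 2.62%.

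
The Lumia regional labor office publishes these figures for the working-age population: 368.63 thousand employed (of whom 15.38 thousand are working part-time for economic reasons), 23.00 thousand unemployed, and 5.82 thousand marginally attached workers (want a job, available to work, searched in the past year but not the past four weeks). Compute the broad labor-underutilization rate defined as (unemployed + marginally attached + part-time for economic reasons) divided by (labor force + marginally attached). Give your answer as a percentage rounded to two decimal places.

Broad underutilization rate ≈ 11.12%.

Labor force = 368.63 + 23.00 = 391.63 thousand.
Numerator = 23.00 + 5.82 + 15.38 = 44.20 thousand.
Denominator = 391.63 + 5.82 = 397.45 thousand.
Broad rate = 44.20 / 397.45 = 11.12%.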